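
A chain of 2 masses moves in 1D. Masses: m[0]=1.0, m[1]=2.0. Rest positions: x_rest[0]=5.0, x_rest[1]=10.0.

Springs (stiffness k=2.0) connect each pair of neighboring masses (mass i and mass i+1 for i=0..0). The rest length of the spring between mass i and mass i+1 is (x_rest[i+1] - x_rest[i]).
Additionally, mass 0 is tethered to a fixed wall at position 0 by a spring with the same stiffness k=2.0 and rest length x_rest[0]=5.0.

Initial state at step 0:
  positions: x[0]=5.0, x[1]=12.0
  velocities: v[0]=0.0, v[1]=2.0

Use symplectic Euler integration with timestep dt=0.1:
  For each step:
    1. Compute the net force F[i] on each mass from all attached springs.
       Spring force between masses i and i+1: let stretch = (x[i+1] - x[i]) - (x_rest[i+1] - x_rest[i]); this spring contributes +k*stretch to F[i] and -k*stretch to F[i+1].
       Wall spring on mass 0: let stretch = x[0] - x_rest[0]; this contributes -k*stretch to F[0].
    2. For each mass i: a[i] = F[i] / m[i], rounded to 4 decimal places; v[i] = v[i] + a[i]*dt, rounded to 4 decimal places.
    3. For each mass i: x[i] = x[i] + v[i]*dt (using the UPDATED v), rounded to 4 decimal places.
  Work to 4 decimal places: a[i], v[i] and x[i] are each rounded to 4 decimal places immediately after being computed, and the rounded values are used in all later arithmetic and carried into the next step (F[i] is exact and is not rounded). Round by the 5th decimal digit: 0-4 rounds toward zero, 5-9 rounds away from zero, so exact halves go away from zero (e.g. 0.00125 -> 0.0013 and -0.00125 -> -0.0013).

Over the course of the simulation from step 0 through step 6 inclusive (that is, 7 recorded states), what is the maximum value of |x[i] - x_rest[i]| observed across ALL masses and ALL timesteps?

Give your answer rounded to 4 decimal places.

Step 0: x=[5.0000 12.0000] v=[0.0000 2.0000]
Step 1: x=[5.0400 12.1800] v=[0.4000 1.8000]
Step 2: x=[5.1220 12.3386] v=[0.8200 1.5860]
Step 3: x=[5.2459 12.4750] v=[1.2389 1.3643]
Step 4: x=[5.4095 12.5891] v=[1.6355 1.1414]
Step 5: x=[5.6085 12.6814] v=[1.9895 0.9234]
Step 6: x=[5.8367 12.7530] v=[2.2824 0.7161]
Max displacement = 2.7530

Answer: 2.7530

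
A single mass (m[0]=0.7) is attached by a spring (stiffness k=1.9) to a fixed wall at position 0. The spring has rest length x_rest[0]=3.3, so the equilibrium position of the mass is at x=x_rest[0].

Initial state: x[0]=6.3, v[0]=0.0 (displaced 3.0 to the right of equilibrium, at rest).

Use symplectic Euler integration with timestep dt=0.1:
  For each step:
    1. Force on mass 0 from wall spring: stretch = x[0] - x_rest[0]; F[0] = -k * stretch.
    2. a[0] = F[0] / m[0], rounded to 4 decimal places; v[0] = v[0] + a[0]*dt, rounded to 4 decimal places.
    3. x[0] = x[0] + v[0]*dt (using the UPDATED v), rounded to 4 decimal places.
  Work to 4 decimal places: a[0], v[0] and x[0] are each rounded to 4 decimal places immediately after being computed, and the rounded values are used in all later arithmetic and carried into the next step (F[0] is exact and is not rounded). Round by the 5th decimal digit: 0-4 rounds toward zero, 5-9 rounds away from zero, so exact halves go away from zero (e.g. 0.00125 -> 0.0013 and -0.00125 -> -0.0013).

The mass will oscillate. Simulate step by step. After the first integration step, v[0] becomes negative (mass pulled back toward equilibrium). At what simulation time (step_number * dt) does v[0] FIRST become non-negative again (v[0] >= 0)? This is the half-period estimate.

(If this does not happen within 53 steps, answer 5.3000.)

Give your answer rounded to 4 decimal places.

Step 0: x=[6.3000] v=[0.0000]
Step 1: x=[6.2186] v=[-0.8143]
Step 2: x=[6.0580] v=[-1.6065]
Step 3: x=[5.8225] v=[-2.3551]
Step 4: x=[5.5185] v=[-3.0398]
Step 5: x=[5.1543] v=[-3.6420]
Step 6: x=[4.7398] v=[-4.1453]
Step 7: x=[4.2862] v=[-4.5361]
Step 8: x=[3.8058] v=[-4.8038]
Step 9: x=[3.3117] v=[-4.9411]
Step 10: x=[2.8173] v=[-4.9443]
Step 11: x=[2.3360] v=[-4.8133]
Step 12: x=[1.8808] v=[-4.5516]
Step 13: x=[1.4642] v=[-4.1664]
Step 14: x=[1.0974] v=[-3.6681]
Step 15: x=[0.7904] v=[-3.0703]
Step 16: x=[0.5515] v=[-2.3891]
Step 17: x=[0.3872] v=[-1.6431]
Step 18: x=[0.3020] v=[-0.8525]
Step 19: x=[0.2981] v=[-0.0388]
Step 20: x=[0.3757] v=[0.7760]
First v>=0 after going negative at step 20, time=2.0000

Answer: 2.0000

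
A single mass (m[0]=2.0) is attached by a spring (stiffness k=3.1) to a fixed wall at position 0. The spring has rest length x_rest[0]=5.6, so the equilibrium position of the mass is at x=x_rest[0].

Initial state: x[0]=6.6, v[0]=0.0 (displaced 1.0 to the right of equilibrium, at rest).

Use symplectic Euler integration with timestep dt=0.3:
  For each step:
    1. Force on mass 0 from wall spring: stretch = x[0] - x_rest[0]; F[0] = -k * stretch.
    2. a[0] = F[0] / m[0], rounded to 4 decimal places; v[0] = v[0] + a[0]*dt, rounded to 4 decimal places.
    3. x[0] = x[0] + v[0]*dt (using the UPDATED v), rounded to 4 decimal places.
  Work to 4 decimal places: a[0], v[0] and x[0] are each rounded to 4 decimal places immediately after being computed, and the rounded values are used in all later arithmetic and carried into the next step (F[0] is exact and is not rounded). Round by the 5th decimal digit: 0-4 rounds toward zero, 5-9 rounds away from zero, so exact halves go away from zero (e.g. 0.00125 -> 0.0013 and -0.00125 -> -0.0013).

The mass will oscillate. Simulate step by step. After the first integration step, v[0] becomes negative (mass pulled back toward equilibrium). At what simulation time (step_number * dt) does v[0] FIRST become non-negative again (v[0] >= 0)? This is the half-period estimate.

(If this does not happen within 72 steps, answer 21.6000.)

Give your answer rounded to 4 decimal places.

Step 0: x=[6.6000] v=[0.0000]
Step 1: x=[6.4605] v=[-0.4650]
Step 2: x=[6.2010] v=[-0.8651]
Step 3: x=[5.8576] v=[-1.1446]
Step 4: x=[5.4783] v=[-1.2644]
Step 5: x=[5.1160] v=[-1.2078]
Step 6: x=[4.8212] v=[-0.9827]
Step 7: x=[4.6350] v=[-0.6206]
Step 8: x=[4.5834] v=[-0.1719]
Step 9: x=[4.6736] v=[0.3008]
First v>=0 after going negative at step 9, time=2.7000

Answer: 2.7000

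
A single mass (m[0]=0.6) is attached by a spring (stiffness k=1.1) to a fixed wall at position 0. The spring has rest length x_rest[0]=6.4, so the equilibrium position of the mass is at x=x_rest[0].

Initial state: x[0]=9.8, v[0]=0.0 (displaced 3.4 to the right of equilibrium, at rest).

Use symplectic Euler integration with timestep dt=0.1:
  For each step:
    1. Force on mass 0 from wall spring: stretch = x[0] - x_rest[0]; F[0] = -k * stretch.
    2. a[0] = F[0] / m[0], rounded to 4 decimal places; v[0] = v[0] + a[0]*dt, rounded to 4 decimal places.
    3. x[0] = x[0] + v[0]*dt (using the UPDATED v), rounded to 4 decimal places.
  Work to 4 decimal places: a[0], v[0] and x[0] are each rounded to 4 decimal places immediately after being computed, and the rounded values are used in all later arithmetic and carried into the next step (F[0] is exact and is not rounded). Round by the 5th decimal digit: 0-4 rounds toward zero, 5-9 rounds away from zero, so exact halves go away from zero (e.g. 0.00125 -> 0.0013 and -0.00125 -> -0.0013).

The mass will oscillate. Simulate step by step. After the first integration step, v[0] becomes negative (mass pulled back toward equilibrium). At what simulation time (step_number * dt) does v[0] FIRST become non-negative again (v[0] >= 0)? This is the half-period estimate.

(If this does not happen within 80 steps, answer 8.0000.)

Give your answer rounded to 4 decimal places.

Step 0: x=[9.8000] v=[0.0000]
Step 1: x=[9.7377] v=[-0.6233]
Step 2: x=[9.6142] v=[-1.2352]
Step 3: x=[9.4318] v=[-1.8245]
Step 4: x=[9.1938] v=[-2.3803]
Step 5: x=[8.9046] v=[-2.8925]
Step 6: x=[8.5694] v=[-3.3517]
Step 7: x=[8.1945] v=[-3.7494]
Step 8: x=[7.7867] v=[-4.0784]
Step 9: x=[7.3534] v=[-4.3326]
Step 10: x=[6.9027] v=[-4.5074]
Step 11: x=[6.4427] v=[-4.5996]
Step 12: x=[5.9820] v=[-4.6074]
Step 13: x=[5.5289] v=[-4.5308]
Step 14: x=[5.0918] v=[-4.3711]
Step 15: x=[4.6787] v=[-4.1313]
Step 16: x=[4.2971] v=[-3.8157]
Step 17: x=[3.9541] v=[-3.4302]
Step 18: x=[3.6559] v=[-2.9818]
Step 19: x=[3.4080] v=[-2.4787]
Step 20: x=[3.2150] v=[-1.9302]
Step 21: x=[3.0804] v=[-1.3463]
Step 22: x=[3.0066] v=[-0.7377]
Step 23: x=[2.9950] v=[-0.1156]
Step 24: x=[3.0459] v=[0.5087]
First v>=0 after going negative at step 24, time=2.4000

Answer: 2.4000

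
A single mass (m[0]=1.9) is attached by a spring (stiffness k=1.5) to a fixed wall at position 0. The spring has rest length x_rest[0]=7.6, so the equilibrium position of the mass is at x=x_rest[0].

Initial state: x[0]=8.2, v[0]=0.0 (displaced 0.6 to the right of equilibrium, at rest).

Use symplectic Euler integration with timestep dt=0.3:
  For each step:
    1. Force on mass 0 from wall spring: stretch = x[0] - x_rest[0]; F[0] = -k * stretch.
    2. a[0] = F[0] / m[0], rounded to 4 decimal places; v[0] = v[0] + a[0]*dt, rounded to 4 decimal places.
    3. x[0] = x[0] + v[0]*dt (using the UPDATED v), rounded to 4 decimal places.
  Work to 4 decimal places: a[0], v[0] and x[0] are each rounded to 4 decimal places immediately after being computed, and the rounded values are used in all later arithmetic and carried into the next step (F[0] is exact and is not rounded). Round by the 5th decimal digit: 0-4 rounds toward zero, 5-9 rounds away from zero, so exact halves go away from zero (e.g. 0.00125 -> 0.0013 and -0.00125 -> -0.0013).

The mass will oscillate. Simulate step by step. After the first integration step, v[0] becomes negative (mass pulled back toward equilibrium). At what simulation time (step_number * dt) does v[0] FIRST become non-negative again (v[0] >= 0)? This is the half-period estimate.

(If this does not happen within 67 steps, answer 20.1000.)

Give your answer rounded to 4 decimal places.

Step 0: x=[8.2000] v=[0.0000]
Step 1: x=[8.1574] v=[-0.1421]
Step 2: x=[8.0752] v=[-0.2741]
Step 3: x=[7.9592] v=[-0.3867]
Step 4: x=[7.8177] v=[-0.4718]
Step 5: x=[7.6607] v=[-0.5234]
Step 6: x=[7.4994] v=[-0.5378]
Step 7: x=[7.3452] v=[-0.5140]
Step 8: x=[7.2091] v=[-0.4536]
Step 9: x=[7.1008] v=[-0.3610]
Step 10: x=[7.0280] v=[-0.2428]
Step 11: x=[6.9958] v=[-0.1073]
Step 12: x=[7.0065] v=[0.0358]
First v>=0 after going negative at step 12, time=3.6000

Answer: 3.6000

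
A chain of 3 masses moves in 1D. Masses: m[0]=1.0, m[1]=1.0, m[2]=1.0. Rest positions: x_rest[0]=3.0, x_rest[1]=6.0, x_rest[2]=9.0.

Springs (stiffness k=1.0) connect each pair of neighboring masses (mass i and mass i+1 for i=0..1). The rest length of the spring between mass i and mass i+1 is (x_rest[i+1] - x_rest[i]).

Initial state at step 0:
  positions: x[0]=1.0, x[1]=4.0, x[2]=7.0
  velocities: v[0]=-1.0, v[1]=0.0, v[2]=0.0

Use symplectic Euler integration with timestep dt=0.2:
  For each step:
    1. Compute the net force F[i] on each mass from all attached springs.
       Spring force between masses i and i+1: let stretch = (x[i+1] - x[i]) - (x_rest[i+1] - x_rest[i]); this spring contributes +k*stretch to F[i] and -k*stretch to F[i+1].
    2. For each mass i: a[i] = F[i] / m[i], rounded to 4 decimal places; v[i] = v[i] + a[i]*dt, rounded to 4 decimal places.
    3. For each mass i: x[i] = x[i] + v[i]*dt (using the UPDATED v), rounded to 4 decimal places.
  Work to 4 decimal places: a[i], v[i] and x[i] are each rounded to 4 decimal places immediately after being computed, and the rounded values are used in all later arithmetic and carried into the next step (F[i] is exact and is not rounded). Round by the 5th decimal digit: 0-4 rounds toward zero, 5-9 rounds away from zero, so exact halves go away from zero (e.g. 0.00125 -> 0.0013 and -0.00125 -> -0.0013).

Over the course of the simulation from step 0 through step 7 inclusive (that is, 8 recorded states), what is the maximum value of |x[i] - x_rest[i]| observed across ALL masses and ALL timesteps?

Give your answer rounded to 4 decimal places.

Answer: 3.0253

Derivation:
Step 0: x=[1.0000 4.0000 7.0000] v=[-1.0000 0.0000 0.0000]
Step 1: x=[0.8000 4.0000 7.0000] v=[-1.0000 0.0000 0.0000]
Step 2: x=[0.6080 3.9920 7.0000] v=[-0.9600 -0.0400 0.0000]
Step 3: x=[0.4314 3.9690 6.9997] v=[-0.8832 -0.1152 -0.0016]
Step 4: x=[0.2763 3.9257 6.9982] v=[-0.7757 -0.2166 -0.0077]
Step 5: x=[0.1471 3.8593 6.9938] v=[-0.6458 -0.3320 -0.0222]
Step 6: x=[0.0464 3.7698 6.9840] v=[-0.5034 -0.4475 -0.0491]
Step 7: x=[-0.0253 3.6599 6.9656] v=[-0.3587 -0.5493 -0.0919]
Max displacement = 3.0253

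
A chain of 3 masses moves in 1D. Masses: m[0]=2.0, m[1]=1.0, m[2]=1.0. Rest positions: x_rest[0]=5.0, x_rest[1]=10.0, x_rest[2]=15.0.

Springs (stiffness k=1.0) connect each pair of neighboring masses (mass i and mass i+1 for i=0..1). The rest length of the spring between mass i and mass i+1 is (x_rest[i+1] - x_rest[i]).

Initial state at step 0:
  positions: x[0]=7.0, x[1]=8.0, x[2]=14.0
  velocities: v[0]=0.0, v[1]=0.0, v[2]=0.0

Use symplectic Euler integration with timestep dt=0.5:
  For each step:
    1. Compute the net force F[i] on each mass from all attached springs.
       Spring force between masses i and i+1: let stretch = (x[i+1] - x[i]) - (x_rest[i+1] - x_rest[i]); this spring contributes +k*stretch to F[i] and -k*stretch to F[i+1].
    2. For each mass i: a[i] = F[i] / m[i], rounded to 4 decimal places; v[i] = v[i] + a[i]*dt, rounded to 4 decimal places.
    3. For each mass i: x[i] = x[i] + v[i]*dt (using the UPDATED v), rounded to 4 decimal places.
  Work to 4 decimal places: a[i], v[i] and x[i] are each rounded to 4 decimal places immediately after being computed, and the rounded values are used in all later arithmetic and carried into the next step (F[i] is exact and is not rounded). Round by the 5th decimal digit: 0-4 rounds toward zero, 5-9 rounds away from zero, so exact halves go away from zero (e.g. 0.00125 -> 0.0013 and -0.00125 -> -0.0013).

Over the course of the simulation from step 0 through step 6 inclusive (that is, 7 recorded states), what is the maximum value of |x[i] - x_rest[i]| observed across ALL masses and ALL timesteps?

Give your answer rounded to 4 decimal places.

Answer: 3.1058

Derivation:
Step 0: x=[7.0000 8.0000 14.0000] v=[0.0000 0.0000 0.0000]
Step 1: x=[6.5000 9.2500 13.7500] v=[-1.0000 2.5000 -0.5000]
Step 2: x=[5.7188 10.9375 13.6250] v=[-1.5625 3.3750 -0.2500]
Step 3: x=[4.9649 11.9922 14.0782] v=[-1.5078 2.1094 0.9063]
Step 4: x=[4.4644 11.8116 15.2599] v=[-1.0010 -0.3613 2.3633]
Step 5: x=[4.2573 10.6562 16.8295] v=[-0.4142 -2.3108 3.1392]
Step 6: x=[4.2251 9.4444 18.1058] v=[-0.0645 -2.4236 2.5526]
Max displacement = 3.1058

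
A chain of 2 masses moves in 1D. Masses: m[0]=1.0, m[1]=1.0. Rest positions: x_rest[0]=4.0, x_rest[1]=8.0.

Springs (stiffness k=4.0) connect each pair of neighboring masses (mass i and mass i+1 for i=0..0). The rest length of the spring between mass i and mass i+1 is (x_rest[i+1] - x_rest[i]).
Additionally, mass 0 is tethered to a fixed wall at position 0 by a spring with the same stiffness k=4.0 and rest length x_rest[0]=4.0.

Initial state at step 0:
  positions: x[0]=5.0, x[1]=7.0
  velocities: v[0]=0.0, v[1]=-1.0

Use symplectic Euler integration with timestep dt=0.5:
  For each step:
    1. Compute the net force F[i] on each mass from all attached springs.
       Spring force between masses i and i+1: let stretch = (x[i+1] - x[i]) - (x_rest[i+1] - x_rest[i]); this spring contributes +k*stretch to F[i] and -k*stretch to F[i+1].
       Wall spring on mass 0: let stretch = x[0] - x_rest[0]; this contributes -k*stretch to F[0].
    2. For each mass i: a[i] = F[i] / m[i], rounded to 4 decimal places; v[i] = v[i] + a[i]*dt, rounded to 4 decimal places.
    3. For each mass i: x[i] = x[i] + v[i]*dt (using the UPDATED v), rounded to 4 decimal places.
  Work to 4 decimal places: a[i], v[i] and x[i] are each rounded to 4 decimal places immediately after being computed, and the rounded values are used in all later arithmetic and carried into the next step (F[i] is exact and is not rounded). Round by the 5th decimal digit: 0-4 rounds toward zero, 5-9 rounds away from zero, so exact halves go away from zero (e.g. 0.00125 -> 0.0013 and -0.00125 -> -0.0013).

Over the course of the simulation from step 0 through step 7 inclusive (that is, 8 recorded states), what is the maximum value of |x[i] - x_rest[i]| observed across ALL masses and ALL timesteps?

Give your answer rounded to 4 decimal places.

Step 0: x=[5.0000 7.0000] v=[0.0000 -1.0000]
Step 1: x=[2.0000 8.5000] v=[-6.0000 3.0000]
Step 2: x=[3.5000 7.5000] v=[3.0000 -2.0000]
Step 3: x=[5.5000 6.5000] v=[4.0000 -2.0000]
Step 4: x=[3.0000 8.5000] v=[-5.0000 4.0000]
Step 5: x=[3.0000 9.0000] v=[0.0000 1.0000]
Step 6: x=[6.0000 7.5000] v=[6.0000 -3.0000]
Step 7: x=[4.5000 8.5000] v=[-3.0000 2.0000]
Max displacement = 2.0000

Answer: 2.0000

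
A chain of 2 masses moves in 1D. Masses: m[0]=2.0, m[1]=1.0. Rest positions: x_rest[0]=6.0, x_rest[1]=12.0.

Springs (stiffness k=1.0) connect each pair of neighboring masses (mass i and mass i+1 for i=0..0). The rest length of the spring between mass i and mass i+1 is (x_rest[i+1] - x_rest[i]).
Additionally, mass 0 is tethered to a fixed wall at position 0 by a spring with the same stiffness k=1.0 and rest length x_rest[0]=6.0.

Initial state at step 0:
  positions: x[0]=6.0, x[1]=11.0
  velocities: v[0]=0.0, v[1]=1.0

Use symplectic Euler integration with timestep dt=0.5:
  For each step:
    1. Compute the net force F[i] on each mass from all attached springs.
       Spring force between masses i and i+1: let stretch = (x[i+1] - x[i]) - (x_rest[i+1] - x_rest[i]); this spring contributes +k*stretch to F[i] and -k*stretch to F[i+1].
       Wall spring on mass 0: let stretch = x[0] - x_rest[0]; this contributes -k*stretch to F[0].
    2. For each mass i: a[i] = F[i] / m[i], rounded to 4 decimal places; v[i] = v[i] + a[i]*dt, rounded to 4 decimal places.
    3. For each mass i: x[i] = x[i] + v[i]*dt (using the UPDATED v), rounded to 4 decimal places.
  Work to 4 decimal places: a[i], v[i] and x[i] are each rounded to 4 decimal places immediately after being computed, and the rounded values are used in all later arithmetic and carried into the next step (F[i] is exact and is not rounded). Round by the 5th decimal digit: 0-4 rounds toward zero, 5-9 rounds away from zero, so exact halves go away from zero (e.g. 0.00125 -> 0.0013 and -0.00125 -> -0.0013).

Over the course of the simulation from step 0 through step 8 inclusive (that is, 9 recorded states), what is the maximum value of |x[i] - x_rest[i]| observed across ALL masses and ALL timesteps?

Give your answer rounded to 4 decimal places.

Answer: 1.3625

Derivation:
Step 0: x=[6.0000 11.0000] v=[0.0000 1.0000]
Step 1: x=[5.8750 11.7500] v=[-0.2500 1.5000]
Step 2: x=[5.7500 12.5313] v=[-0.2500 1.5625]
Step 3: x=[5.7540 13.1173] v=[0.0079 1.1719]
Step 4: x=[5.9592 13.3625] v=[0.4103 0.4903]
Step 5: x=[6.3449 13.2568] v=[0.7714 -0.2114]
Step 6: x=[6.8015 12.9231] v=[0.9132 -0.6674]
Step 7: x=[7.1731 12.5590] v=[0.7432 -0.7282]
Step 8: x=[7.3213 12.3484] v=[0.2964 -0.4212]
Max displacement = 1.3625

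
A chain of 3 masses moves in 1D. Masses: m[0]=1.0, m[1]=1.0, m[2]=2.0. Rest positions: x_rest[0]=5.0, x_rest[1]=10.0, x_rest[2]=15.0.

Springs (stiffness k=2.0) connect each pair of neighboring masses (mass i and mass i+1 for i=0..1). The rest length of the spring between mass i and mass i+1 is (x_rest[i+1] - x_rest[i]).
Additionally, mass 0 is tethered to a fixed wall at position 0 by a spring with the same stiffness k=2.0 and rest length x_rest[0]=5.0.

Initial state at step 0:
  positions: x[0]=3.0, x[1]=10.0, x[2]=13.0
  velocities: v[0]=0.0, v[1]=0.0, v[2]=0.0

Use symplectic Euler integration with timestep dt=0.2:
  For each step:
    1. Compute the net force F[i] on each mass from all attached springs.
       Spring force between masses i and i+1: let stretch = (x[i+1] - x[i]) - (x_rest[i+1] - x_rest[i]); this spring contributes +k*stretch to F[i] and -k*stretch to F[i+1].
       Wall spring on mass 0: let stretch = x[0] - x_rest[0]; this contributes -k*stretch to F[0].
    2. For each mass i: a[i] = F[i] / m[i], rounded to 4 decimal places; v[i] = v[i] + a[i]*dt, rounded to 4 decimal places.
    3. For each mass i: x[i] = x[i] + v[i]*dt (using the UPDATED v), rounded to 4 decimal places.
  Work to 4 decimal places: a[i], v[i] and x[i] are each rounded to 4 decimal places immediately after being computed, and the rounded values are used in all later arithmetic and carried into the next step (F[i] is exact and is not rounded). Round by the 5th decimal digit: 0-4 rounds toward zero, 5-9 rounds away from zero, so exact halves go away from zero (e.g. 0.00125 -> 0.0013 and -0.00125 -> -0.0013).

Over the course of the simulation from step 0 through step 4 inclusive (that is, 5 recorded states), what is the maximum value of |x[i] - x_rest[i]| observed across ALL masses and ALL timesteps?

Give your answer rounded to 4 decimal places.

Answer: 2.0920

Derivation:
Step 0: x=[3.0000 10.0000 13.0000] v=[0.0000 0.0000 0.0000]
Step 1: x=[3.3200 9.6800 13.0800] v=[1.6000 -1.6000 0.4000]
Step 2: x=[3.8832 9.1232 13.2240] v=[2.8160 -2.7840 0.7200]
Step 3: x=[4.5549 8.4753 13.4040] v=[3.3587 -3.2397 0.8998]
Step 4: x=[5.1759 7.9080 13.5868] v=[3.1049 -2.8364 0.9141]
Max displacement = 2.0920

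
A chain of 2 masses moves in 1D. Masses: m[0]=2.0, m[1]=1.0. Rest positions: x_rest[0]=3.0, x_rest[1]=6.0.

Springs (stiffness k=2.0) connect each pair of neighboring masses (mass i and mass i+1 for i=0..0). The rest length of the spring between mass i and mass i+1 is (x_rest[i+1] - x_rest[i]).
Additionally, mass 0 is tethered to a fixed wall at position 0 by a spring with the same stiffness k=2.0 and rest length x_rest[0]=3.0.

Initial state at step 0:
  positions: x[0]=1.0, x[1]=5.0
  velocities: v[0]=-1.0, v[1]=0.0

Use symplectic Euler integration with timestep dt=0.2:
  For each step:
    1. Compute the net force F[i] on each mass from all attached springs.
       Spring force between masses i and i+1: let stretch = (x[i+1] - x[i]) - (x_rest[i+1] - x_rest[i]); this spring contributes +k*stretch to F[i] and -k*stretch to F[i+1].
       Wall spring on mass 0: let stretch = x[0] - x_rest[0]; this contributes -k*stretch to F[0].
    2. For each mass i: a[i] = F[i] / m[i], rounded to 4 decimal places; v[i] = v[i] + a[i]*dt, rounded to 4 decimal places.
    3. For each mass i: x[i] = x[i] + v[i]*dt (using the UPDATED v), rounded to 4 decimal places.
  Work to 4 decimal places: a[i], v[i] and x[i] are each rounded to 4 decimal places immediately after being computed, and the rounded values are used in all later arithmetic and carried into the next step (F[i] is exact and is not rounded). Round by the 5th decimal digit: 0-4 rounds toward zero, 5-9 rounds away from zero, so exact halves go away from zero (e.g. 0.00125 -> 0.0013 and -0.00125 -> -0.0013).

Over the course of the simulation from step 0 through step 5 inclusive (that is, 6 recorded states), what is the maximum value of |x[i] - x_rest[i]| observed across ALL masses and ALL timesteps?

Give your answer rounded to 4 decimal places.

Step 0: x=[1.0000 5.0000] v=[-1.0000 0.0000]
Step 1: x=[0.9200 4.9200] v=[-0.4000 -0.4000]
Step 2: x=[0.9632 4.7600] v=[0.2160 -0.8000]
Step 3: x=[1.1197 4.5363] v=[0.7827 -1.1187]
Step 4: x=[1.3681 4.2792] v=[1.2421 -1.2853]
Step 5: x=[1.6782 4.0293] v=[1.5507 -1.2497]
Max displacement = 2.0800

Answer: 2.0800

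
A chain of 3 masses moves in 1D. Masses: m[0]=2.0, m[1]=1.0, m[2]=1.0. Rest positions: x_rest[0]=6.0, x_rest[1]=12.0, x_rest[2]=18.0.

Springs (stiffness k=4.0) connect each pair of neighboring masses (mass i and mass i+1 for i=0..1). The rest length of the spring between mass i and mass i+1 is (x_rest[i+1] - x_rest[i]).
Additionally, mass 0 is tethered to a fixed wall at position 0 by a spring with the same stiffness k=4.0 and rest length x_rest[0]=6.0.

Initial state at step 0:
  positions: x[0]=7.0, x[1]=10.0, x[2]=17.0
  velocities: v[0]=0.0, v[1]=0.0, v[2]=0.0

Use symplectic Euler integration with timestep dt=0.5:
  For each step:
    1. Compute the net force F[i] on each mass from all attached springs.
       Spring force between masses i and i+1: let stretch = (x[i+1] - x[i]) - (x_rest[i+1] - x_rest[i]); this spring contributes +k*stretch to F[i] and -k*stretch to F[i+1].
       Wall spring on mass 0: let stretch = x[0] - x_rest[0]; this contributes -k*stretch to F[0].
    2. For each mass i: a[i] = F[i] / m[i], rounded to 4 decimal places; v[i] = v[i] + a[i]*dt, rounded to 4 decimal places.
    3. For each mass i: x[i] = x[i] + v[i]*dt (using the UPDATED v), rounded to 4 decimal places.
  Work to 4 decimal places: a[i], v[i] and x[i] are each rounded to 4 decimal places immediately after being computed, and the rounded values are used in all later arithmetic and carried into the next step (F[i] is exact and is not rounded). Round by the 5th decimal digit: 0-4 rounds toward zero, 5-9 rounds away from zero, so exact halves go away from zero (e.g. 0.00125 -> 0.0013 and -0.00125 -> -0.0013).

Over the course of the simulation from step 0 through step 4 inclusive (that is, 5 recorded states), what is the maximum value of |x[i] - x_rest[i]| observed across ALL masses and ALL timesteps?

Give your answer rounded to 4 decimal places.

Answer: 2.5000

Derivation:
Step 0: x=[7.0000 10.0000 17.0000] v=[0.0000 0.0000 0.0000]
Step 1: x=[5.0000 14.0000 16.0000] v=[-4.0000 8.0000 -2.0000]
Step 2: x=[5.0000 11.0000 19.0000] v=[0.0000 -6.0000 6.0000]
Step 3: x=[5.5000 10.0000 20.0000] v=[1.0000 -2.0000 2.0000]
Step 4: x=[5.5000 14.5000 17.0000] v=[0.0000 9.0000 -6.0000]
Max displacement = 2.5000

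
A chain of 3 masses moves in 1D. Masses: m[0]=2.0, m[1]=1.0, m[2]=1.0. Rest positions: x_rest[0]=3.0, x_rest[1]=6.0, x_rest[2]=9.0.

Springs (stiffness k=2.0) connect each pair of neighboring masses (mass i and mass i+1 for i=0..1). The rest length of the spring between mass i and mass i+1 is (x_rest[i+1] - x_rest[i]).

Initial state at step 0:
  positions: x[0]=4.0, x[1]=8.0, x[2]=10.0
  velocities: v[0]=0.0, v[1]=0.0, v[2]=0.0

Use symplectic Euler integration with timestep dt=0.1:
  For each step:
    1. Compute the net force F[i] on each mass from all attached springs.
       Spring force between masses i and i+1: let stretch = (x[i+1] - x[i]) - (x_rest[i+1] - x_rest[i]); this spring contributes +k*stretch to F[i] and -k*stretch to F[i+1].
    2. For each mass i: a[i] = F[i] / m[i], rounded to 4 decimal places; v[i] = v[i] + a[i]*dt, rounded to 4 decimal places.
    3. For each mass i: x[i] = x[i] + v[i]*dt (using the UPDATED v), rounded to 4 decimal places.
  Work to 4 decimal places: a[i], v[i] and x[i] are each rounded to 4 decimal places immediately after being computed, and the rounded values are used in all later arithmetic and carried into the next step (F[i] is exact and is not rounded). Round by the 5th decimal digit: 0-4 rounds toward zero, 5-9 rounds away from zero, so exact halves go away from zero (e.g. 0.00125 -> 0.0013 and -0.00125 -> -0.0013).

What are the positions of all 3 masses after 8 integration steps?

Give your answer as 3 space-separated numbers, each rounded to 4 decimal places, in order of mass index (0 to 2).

Step 0: x=[4.0000 8.0000 10.0000] v=[0.0000 0.0000 0.0000]
Step 1: x=[4.0100 7.9600 10.0200] v=[0.1000 -0.4000 0.2000]
Step 2: x=[4.0295 7.8822 10.0588] v=[0.1950 -0.7780 0.3880]
Step 3: x=[4.0575 7.7709 10.1141] v=[0.2803 -1.1132 0.5527]
Step 4: x=[4.0927 7.6322 10.1825] v=[0.3516 -1.3872 0.6841]
Step 5: x=[4.1333 7.4737 10.2599] v=[0.4056 -1.5850 0.7740]
Step 6: x=[4.1773 7.3041 10.3416] v=[0.4396 -1.6958 0.8168]
Step 7: x=[4.2225 7.1327 10.4225] v=[0.4523 -1.7137 0.8093]
Step 8: x=[4.2668 6.9689 10.4976] v=[0.4433 -1.6378 0.7513]

Answer: 4.2668 6.9689 10.4976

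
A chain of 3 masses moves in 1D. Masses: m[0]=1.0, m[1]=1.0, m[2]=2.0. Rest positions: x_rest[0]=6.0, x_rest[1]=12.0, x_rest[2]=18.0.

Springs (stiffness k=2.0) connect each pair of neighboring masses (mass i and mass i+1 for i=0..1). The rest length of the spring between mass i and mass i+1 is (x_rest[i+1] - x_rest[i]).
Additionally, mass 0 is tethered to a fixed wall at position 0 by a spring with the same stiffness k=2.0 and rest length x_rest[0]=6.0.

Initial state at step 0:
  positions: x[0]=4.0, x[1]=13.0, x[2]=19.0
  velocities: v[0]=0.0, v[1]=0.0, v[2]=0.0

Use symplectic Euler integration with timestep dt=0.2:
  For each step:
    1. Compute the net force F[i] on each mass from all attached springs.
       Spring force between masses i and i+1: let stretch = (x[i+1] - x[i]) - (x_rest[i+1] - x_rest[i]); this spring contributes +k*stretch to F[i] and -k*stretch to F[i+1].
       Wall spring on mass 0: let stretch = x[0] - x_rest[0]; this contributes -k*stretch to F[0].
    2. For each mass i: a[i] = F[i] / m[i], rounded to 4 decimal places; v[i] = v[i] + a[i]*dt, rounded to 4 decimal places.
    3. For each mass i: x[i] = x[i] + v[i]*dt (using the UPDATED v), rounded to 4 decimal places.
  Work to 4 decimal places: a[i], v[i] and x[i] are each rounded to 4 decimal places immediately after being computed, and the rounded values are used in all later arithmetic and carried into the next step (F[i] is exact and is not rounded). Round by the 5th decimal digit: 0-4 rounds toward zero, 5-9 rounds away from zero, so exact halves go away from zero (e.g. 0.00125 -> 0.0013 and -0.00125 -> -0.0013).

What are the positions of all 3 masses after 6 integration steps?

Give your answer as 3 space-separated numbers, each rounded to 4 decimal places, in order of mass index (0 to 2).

Step 0: x=[4.0000 13.0000 19.0000] v=[0.0000 0.0000 0.0000]
Step 1: x=[4.4000 12.7600 19.0000] v=[2.0000 -1.2000 0.0000]
Step 2: x=[5.1168 12.3504 18.9904] v=[3.5840 -2.0480 -0.0480]
Step 3: x=[6.0029 11.8933 18.9552] v=[4.4307 -2.2854 -0.1760]
Step 4: x=[6.8800 11.5299 18.8775] v=[4.3857 -1.8168 -0.3884]
Step 5: x=[7.5787 11.3824 18.7459] v=[3.4937 -0.7377 -0.6579]
Step 6: x=[7.9754 11.5196 18.5598] v=[1.9837 0.6862 -0.9306]

Answer: 7.9754 11.5196 18.5598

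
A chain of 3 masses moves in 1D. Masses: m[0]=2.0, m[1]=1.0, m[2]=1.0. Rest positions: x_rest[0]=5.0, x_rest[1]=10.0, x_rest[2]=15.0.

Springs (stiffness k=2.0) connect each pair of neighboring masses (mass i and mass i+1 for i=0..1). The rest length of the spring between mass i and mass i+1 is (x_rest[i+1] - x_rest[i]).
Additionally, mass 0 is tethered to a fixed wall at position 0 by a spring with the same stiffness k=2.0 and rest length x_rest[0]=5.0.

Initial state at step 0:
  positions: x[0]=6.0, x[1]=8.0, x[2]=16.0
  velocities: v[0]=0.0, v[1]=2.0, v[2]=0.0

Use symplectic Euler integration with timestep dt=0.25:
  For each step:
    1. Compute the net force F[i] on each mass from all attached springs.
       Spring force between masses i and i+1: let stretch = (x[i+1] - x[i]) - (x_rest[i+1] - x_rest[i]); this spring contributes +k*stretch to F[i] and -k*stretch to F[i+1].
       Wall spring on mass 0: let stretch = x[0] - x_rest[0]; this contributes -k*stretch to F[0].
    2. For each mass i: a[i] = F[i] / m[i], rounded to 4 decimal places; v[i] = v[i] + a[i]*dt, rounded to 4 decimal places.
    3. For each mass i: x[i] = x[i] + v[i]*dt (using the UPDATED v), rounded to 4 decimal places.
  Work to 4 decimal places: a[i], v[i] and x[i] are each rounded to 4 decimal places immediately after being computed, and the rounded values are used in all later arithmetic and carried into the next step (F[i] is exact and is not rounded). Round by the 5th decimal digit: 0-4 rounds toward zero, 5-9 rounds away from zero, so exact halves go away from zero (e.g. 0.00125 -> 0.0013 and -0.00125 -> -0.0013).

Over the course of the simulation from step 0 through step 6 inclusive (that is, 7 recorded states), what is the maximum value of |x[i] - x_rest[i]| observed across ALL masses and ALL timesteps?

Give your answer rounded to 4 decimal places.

Answer: 3.1315

Derivation:
Step 0: x=[6.0000 8.0000 16.0000] v=[0.0000 2.0000 0.0000]
Step 1: x=[5.7500 9.2500 15.6250] v=[-1.0000 5.0000 -1.5000]
Step 2: x=[5.3594 10.8594 15.0781] v=[-1.5625 6.4375 -2.1875]
Step 3: x=[4.9776 12.3086 14.6289] v=[-1.5274 5.7969 -1.7969]
Step 4: x=[4.7428 13.1315 14.5146] v=[-0.9391 3.2916 -0.4571]
Step 5: x=[4.7359 13.0787 14.8525] v=[-0.0276 -0.2112 1.3514]
Step 6: x=[4.9544 12.2048 15.5936] v=[0.8741 -3.4957 2.9645]
Max displacement = 3.1315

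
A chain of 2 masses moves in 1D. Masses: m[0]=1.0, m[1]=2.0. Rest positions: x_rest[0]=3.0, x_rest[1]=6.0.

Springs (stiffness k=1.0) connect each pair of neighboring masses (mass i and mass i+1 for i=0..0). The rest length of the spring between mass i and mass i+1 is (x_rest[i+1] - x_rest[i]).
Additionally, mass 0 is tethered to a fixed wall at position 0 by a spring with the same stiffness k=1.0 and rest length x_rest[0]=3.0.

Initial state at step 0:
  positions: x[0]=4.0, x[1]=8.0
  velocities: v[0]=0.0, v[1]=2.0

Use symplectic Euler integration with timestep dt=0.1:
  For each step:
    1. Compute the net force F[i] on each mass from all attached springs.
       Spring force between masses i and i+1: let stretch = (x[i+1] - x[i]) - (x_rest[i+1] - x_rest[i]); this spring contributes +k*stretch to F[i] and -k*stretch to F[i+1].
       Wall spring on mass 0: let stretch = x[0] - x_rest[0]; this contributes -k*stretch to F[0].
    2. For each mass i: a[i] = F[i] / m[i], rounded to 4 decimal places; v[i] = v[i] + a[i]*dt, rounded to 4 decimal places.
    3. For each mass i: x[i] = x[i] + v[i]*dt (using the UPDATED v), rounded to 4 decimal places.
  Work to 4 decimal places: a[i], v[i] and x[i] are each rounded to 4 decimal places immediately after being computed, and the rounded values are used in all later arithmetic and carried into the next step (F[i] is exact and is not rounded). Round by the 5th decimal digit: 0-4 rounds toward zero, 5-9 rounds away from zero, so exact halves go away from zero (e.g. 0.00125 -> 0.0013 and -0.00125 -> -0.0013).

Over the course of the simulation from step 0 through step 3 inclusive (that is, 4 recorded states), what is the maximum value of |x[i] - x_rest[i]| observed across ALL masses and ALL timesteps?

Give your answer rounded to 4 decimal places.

Answer: 2.5661

Derivation:
Step 0: x=[4.0000 8.0000] v=[0.0000 2.0000]
Step 1: x=[4.0000 8.1950] v=[0.0000 1.9500]
Step 2: x=[4.0020 8.3840] v=[0.0195 1.8903]
Step 3: x=[4.0078 8.5661] v=[0.0575 1.8212]
Max displacement = 2.5661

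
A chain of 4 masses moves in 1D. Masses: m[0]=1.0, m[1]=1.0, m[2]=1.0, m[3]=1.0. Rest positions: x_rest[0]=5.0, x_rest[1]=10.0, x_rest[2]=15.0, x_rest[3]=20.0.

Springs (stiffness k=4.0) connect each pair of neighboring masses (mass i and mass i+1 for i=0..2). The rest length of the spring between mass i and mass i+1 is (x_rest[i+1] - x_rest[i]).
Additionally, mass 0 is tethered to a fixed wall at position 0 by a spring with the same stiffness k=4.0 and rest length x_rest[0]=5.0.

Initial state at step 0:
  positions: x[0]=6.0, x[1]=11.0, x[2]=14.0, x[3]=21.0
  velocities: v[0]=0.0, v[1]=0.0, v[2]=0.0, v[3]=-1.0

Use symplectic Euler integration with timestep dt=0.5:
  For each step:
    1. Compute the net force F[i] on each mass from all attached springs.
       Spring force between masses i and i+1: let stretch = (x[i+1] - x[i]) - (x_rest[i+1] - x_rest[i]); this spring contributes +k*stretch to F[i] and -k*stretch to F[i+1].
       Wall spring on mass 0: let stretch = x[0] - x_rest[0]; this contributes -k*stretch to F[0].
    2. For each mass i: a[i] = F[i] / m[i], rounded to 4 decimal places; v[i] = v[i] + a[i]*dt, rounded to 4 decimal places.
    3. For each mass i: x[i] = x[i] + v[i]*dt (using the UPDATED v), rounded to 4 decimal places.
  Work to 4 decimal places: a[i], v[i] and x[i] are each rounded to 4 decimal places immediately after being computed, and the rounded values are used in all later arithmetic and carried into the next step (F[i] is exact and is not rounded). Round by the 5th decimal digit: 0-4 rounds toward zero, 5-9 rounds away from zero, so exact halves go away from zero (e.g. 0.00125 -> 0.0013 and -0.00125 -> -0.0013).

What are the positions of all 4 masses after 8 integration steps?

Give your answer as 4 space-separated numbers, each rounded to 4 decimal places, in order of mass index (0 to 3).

Step 0: x=[6.0000 11.0000 14.0000 21.0000] v=[0.0000 0.0000 0.0000 -1.0000]
Step 1: x=[5.0000 9.0000 18.0000 18.5000] v=[-2.0000 -4.0000 8.0000 -5.0000]
Step 2: x=[3.0000 12.0000 13.5000 20.5000] v=[-4.0000 6.0000 -9.0000 4.0000]
Step 3: x=[7.0000 7.5000 14.5000 20.5000] v=[8.0000 -9.0000 2.0000 0.0000]
Step 4: x=[4.5000 9.5000 14.5000 19.5000] v=[-5.0000 4.0000 0.0000 -2.0000]
Step 5: x=[2.5000 11.5000 14.5000 18.5000] v=[-4.0000 4.0000 0.0000 -2.0000]
Step 6: x=[7.0000 7.5000 15.5000 18.5000] v=[9.0000 -8.0000 2.0000 0.0000]
Step 7: x=[5.0000 11.0000 11.5000 20.5000] v=[-4.0000 7.0000 -8.0000 4.0000]
Step 8: x=[4.0000 9.0000 16.0000 18.5000] v=[-2.0000 -4.0000 9.0000 -4.0000]

Answer: 4.0000 9.0000 16.0000 18.5000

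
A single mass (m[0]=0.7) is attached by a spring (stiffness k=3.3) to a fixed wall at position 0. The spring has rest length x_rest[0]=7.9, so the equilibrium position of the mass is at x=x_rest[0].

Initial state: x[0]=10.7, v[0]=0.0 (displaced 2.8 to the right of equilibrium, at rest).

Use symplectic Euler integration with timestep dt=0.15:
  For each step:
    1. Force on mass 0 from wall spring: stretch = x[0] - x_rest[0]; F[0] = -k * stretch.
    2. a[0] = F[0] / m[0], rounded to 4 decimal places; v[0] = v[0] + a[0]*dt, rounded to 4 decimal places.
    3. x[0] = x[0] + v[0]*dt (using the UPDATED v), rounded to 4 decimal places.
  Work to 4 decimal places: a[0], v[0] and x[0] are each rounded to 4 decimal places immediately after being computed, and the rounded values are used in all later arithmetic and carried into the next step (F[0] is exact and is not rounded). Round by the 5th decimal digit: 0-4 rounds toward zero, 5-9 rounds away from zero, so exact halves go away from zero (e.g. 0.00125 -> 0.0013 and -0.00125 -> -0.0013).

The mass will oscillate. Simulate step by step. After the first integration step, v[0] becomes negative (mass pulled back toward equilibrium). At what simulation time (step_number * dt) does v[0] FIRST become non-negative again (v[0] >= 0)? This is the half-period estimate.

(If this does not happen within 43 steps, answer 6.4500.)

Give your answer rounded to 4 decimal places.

Answer: 1.5000

Derivation:
Step 0: x=[10.7000] v=[0.0000]
Step 1: x=[10.4030] v=[-1.9800]
Step 2: x=[9.8405] v=[-3.7500]
Step 3: x=[9.0722] v=[-5.1222]
Step 4: x=[8.1795] v=[-5.9511]
Step 5: x=[7.2572] v=[-6.1487]
Step 6: x=[6.4031] v=[-5.6942]
Step 7: x=[5.7077] v=[-4.6357]
Step 8: x=[5.2449] v=[-3.0854]
Step 9: x=[5.0637] v=[-1.2079]
Step 10: x=[5.1834] v=[0.7978]
First v>=0 after going negative at step 10, time=1.5000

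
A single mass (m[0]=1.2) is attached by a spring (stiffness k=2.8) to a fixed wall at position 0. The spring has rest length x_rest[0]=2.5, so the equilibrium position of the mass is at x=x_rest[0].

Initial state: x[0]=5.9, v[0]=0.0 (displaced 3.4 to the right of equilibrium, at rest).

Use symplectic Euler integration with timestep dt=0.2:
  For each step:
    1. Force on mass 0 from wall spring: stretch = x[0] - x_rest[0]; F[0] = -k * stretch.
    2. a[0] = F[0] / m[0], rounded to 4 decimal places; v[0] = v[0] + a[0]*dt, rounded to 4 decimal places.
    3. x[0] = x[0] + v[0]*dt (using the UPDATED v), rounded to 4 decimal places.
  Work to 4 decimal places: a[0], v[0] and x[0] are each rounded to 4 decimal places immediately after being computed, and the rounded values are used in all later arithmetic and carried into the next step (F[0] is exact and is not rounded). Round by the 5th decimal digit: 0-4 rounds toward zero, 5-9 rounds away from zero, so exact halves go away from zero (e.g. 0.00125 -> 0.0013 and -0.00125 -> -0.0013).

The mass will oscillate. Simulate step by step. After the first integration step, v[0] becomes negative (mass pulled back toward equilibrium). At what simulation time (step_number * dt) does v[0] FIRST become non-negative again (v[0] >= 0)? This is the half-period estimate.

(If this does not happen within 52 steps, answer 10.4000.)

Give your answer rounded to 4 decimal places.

Step 0: x=[5.9000] v=[0.0000]
Step 1: x=[5.5827] v=[-1.5867]
Step 2: x=[4.9776] v=[-3.0253]
Step 3: x=[4.1413] v=[-4.1815]
Step 4: x=[3.1518] v=[-4.9474]
Step 5: x=[2.1015] v=[-5.2516]
Step 6: x=[1.0884] v=[-5.0656]
Step 7: x=[0.2070] v=[-4.4069]
Step 8: x=[-0.4604] v=[-3.3368]
Step 9: x=[-0.8515] v=[-1.9553]
Step 10: x=[-0.9298] v=[-0.3913]
Step 11: x=[-0.6879] v=[1.2093]
First v>=0 after going negative at step 11, time=2.2000

Answer: 2.2000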